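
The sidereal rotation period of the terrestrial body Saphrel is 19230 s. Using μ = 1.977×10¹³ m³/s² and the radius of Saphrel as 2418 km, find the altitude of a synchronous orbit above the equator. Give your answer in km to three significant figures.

A synchronous orbit has period T, so by Kepler's third law a = (μT²/4π²)^(1/3).
μT²/4π² = 1.977×10¹³ × (1.923×10⁴)² / 39.48 = 1.852×10²⁰ m³.
a = 5.700×10⁶ m = 5699.9 km.
Altitude h = a − R = 5699.9 − 2418 = 3281.9 km.

h_sync ≈ 3280 km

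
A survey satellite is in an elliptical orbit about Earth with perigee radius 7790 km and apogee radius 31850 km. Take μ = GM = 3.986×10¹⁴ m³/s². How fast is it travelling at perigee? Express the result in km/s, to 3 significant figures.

Semi-major axis a = (r_p + r_a)/2 = 19820 km = 1.982×10⁷ m.
Vis-viva: v² = μ(2/r − 1/a) = 3.986×10¹⁴ × (2.567×10⁻⁷ − 5.045×10⁻⁸) = 8.223×10⁷ m²/s².
v = 9068 m/s = 9.068 km/s.

v ≈ 9.07 km/s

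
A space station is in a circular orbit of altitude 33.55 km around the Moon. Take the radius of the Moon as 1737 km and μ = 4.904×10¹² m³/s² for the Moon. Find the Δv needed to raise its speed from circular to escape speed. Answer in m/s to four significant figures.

r = 1737 + 33.55 = 1770.5 km = 1.7706×10⁶ m.
Circular speed v_c = √(μ/r) = 1664 m/s.
Escape speed v_esc = √(2μ/r) = √2 × v_c = 2354 m/s.
Δv = v_esc − v_c = 689.4 m/s.

Δv ≈ 689.4 m/s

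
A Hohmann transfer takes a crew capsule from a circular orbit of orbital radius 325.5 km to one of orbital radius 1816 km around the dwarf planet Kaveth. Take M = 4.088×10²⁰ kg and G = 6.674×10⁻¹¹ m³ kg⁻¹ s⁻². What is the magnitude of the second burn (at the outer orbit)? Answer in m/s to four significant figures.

Δv ≈ 54.99 m/s

μ = GM = 6.674×10⁻¹¹ × 4.088×10²⁰ = 2.728×10¹⁰ m³/s².
r₁ = 325.5 km = 3.255×10⁵ m.
r₂ = 1816 km = 1.816×10⁶ m.
Transfer ellipse a_t = (r₁ + r₂)/2 = 1.071×10⁶ m.
At r₁: circular v_c1 = √(μ/r₁) = 289.5 m/s; transfer-periapsis v_p = √[μ(2/r₁ − 1/a_t)] = 377.0 m/s.
At r₂: circular v_c2 = √(μ/r₂) = 122.6 m/s; transfer-apoapsis v_a = √[μ(2/r₂ − 1/a_t)] = 67.58 m/s.
Δv₂ = v_c2 − v_a = 54.99 m/s.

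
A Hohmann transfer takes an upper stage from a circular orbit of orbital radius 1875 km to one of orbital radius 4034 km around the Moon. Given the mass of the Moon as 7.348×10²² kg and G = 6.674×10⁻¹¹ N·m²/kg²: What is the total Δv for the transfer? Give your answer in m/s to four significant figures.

μ = GM = 6.674×10⁻¹¹ × 7.348×10²² = 4.904×10¹² m³/s².
r₁ = 1875 km = 1.875×10⁶ m.
r₂ = 4034 km = 4.034×10⁶ m.
Transfer ellipse a_t = (r₁ + r₂)/2 = 2.954×10⁶ m.
At r₁: circular v_c1 = √(μ/r₁) = 1617 m/s; transfer-perilune v_p = √[μ(2/r₁ − 1/a_t)] = 1890 m/s.
Δv₁ = v_p − v_c1 = 272.5 m/s.
At r₂: circular v_c2 = √(μ/r₂) = 1103 m/s; transfer-apolune v_a = √[μ(2/r₂ − 1/a_t)] = 878.4 m/s.
Δv₂ = v_c2 − v_a = 224.2 m/s.
Total Δv = Δv₁ + Δv₂ = 496.7 m/s.

Δv_total ≈ 496.7 m/s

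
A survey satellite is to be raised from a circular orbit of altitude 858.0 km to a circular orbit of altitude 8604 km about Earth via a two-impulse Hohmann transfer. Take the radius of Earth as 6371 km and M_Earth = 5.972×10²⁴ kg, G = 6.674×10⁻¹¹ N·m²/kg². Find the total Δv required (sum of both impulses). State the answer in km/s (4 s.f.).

μ = GM = 6.674×10⁻¹¹ × 5.972×10²⁴ = 3.986×10¹⁴ m³/s².
r₁ = 6371 + 858.0 = 7229.0 km = 7.2290×10⁶ m.
r₂ = 6371 + 8604 = 14975 km = 1.4975×10⁷ m.
Transfer ellipse a_t = (r₁ + r₂)/2 = 1.110×10⁷ m.
At r₁: circular v_c1 = √(μ/r₁) = 7425 m/s; transfer-perigee v_p = √[μ(2/r₁ − 1/a_t)] = 8624 m/s.
Δv₁ = v_p − v_c1 = 1198 m/s.
At r₂: circular v_c2 = √(μ/r₂) = 5159 m/s; transfer-apogee v_a = √[μ(2/r₂ − 1/a_t)] = 4163 m/s.
Δv₂ = v_c2 − v_a = 996.0 m/s.
Total Δv = Δv₁ + Δv₂ = 2194 m/s = 2.194 km/s.

Δv_total ≈ 2.194 km/s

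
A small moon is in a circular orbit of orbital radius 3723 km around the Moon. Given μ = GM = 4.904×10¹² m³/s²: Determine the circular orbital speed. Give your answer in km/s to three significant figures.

v ≈ 1.15 km/s

r = 3723 km = 3.723×10⁶ m.
For a circular orbit v = √(μ/r) = √(4.904×10¹² / 3.723×10⁶) = √(1.317×10⁶) = 1148 m/s.
That is 1.148 km/s.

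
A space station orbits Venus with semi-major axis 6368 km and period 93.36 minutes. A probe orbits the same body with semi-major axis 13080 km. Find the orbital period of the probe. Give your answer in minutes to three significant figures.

T₂ ≈ 275 minutes

Kepler's third law: T² ∝ a³, so T₂ = T₁ (a₂/a₁)^(3/2).
a₂/a₁ = 2.054, (a₂/a₁)^(3/2) = 2.944.
T₂ = 93.36 × 2.944 = 274.8 minutes.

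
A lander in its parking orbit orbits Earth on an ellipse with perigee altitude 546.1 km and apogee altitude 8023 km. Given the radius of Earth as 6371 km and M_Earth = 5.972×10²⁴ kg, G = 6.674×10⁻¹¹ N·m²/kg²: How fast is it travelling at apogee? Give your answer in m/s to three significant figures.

μ = GM = 6.674×10⁻¹¹ × 5.972×10²⁴ = 3.986×10¹⁴ m³/s².
r_p = 6371 + 546.1 = 6917.1 km = 6.9171×10⁶ m.
r_a = 6371 + 8023 = 14394 km = 1.4394×10⁷ m.
Semi-major axis a = (r_p + r_a)/2 = 10656 km = 1.066×10⁷ m.
Vis-viva: v² = μ(2/r − 1/a) = 3.986×10¹⁴ × (1.389×10⁻⁷ − 9.385×10⁻⁸) = 1.798×10⁷ m²/s².
v = 4240 m/s.

v ≈ 4240 m/s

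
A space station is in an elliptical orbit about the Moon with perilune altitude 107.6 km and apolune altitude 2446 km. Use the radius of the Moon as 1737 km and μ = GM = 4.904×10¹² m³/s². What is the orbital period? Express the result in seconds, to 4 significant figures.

T ≈ 14840 seconds

r_p = 1737 + 107.6 = 1844.6 km = 1.8446×10⁶ m.
r_a = 1737 + 2446 = 4183.0 km = 4.1830×10⁶ m.
Semi-major axis a = (r_p + r_a)/2 = (1844.6 + 4183.0)/2 = 3013.8 km = 3.014×10⁶ m.
By Kepler's third law T = 2π√(a³/μ) = 2π × 2.363×10³ = 1.484×10⁴ s.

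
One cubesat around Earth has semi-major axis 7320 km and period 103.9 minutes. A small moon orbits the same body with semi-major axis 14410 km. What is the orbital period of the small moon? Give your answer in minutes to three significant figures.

T₂ ≈ 287 minutes

Kepler's third law: T² ∝ a³, so T₂ = T₁ (a₂/a₁)^(3/2).
a₂/a₁ = 1.969, (a₂/a₁)^(3/2) = 2.762.
T₂ = 103.9 × 2.762 = 287.0 minutes.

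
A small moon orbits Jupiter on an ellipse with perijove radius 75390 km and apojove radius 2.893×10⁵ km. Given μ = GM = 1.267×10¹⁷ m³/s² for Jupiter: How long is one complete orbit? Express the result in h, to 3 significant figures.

Semi-major axis a = (r_p + r_a)/2 = (75390 + 2.8930×10⁵)/2 = 1.8234×10⁵ km = 1.823×10⁸ m.
By Kepler's third law T = 2π√(a³/μ) = 2π × 6.918×10³ = 4.346×10⁴ s.
= 12.07 h.

T ≈ 12.1 h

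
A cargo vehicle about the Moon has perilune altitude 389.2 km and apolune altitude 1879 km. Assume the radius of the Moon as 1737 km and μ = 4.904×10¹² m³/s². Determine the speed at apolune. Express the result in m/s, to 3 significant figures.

v ≈ 1000 m/s

r_p = 1737 + 389.2 = 2126.2 km = 2.1262×10⁶ m.
r_a = 1737 + 1879 = 3616.0 km = 3.6160×10⁶ m.
Semi-major axis a = (r_p + r_a)/2 = 2871.1 km = 2.871×10⁶ m.
Vis-viva: v² = μ(2/r − 1/a) = 4.904×10¹² × (5.531×10⁻⁷ − 3.483×10⁻⁷) = 1.004×10⁶ m²/s².
v = 1002 m/s.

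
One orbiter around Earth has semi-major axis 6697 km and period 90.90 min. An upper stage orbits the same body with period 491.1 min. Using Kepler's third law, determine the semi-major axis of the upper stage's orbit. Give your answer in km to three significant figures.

Kepler's third law: a³ ∝ T², so a₂ = a₁ (T₂/T₁)^(2/3).
T₂/T₁ = 5.403, (T₂/T₁)^(2/3) = 3.079.
a₂ = 6697 × 3.079 = 20620 km.

a₂ ≈ 20600 km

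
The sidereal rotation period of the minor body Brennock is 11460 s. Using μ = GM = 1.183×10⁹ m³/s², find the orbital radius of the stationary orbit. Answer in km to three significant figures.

A synchronous orbit has period T, so by Kepler's third law a = (μT²/4π²)^(1/3).
μT²/4π² = 1.183×10⁹ × (1.146×10⁴)² / 39.48 = 3.935×10¹⁵ m³.
a = 1.579×10⁵ m = 157.88 km.

r_sync ≈ 158 km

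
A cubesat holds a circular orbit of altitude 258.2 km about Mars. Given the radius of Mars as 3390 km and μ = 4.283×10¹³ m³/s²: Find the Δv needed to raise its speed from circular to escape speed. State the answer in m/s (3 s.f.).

Δv ≈ 1420 m/s

r = 3390 + 258.2 = 3648.2 km = 3.6482×10⁶ m.
Circular speed v_c = √(μ/r) = 3426 m/s.
Escape speed v_esc = √(2μ/r) = √2 × v_c = 4846 m/s.
Δv = v_esc − v_c = 1419 m/s.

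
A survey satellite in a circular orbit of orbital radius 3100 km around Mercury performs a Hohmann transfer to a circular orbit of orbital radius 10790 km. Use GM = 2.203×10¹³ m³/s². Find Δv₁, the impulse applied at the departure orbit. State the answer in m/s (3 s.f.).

r₁ = 3100 km = 3.100×10⁶ m.
r₂ = 10790 km = 1.079×10⁷ m.
Transfer ellipse a_t = (r₁ + r₂)/2 = 6.945×10⁶ m.
At r₁: circular v_c1 = √(μ/r₁) = 2666 m/s; transfer-periherm v_p = √[μ(2/r₁ − 1/a_t)] = 3323 m/s.
Δv₁ = v_p − v_c1 = 657.0 m/s.

Δv ≈ 657 m/s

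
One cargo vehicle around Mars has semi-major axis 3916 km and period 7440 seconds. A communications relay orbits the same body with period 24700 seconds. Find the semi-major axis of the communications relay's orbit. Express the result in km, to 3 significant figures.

Kepler's third law: a³ ∝ T², so a₂ = a₁ (T₂/T₁)^(2/3).
T₂/T₁ = 3.320, (T₂/T₁)^(2/3) = 2.225.
a₂ = 3916 × 2.225 = 8715 km.

a₂ ≈ 8710 km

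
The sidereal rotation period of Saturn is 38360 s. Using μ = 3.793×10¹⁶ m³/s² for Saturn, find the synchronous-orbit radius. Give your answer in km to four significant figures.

A synchronous orbit has period T, so by Kepler's third law a = (μT²/4π²)^(1/3).
μT²/4π² = 3.793×10¹⁶ × (3.836×10⁴)² / 39.48 = 1.414×10²⁴ m³.
a = 1.122×10⁸ m = 1.1223×10⁵ km.

r_sync ≈ 1.122×10⁵ km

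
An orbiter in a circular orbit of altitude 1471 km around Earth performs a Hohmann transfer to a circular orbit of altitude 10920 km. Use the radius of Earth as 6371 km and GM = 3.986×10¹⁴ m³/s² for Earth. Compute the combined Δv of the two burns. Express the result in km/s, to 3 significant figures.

Δv_total ≈ 2.24 km/s

r₁ = 6371 + 1471 = 7842.0 km = 7.8420×10⁶ m.
r₂ = 6371 + 10920 = 17291 km = 1.7291×10⁷ m.
Transfer ellipse a_t = (r₁ + r₂)/2 = 1.257×10⁷ m.
At r₁: circular v_c1 = √(μ/r₁) = 7129 m/s; transfer-perigee v_p = √[μ(2/r₁ − 1/a_t)] = 8363 m/s.
Δv₁ = v_p − v_c1 = 1233 m/s.
At r₂: circular v_c2 = √(μ/r₂) = 4801 m/s; transfer-apogee v_a = √[μ(2/r₂ − 1/a_t)] = 3793 m/s.
Δv₂ = v_c2 − v_a = 1008 m/s.
Total Δv = Δv₁ + Δv₂ = 2242 m/s = 2.242 km/s.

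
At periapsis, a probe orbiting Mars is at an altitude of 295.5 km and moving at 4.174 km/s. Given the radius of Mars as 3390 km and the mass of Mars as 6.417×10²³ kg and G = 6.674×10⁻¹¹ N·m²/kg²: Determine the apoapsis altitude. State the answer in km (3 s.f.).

apoapsis altitude ≈ 7650 km

μ = GM = 6.674×10⁻¹¹ × 6.417×10²³ = 4.283×10¹³ m³/s².
r_p = 3390 + 295.5 = 3685.5 km = 3.686×10⁶ m.
Specific energy ε = v²/2 − μ/r = -2.909×10⁶ J/kg, so a = −μ/(2ε) = 7.360×10⁶ m.
The apsides satisfy r_p + r_a = 2a, so the apoapsis radius is 2a − r_p = 1.104×10⁷ m = 11035 km.
Apoapsis altitude = 11035 − 3390 = 7645.3 km.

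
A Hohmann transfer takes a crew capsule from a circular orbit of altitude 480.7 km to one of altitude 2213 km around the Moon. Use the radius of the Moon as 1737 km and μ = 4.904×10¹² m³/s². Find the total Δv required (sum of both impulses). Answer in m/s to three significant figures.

Δv_total ≈ 365 m/s

r₁ = 1737 + 480.7 = 2217.7 km = 2.2177×10⁶ m.
r₂ = 1737 + 2213 = 3950.0 km = 3.9500×10⁶ m.
Transfer ellipse a_t = (r₁ + r₂)/2 = 3.084×10⁶ m.
At r₁: circular v_c1 = √(μ/r₁) = 1487 m/s; transfer-perilune v_p = √[μ(2/r₁ − 1/a_t)] = 1683 m/s.
Δv₁ = v_p − v_c1 = 195.9 m/s.
At r₂: circular v_c2 = √(μ/r₂) = 1114 m/s; transfer-apolune v_a = √[μ(2/r₂ − 1/a_t)] = 944.9 m/s.
Δv₂ = v_c2 − v_a = 169.3 m/s.
Total Δv = Δv₁ + Δv₂ = 365.3 m/s.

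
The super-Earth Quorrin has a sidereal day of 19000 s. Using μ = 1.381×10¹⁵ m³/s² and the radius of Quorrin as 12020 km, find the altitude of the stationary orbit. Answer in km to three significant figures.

h_sync ≈ 11300 km

A synchronous orbit has period T, so by Kepler's third law a = (μT²/4π²)^(1/3).
μT²/4π² = 1.381×10¹⁵ × (1.900×10⁴)² / 39.48 = 1.263×10²² m³.
a = 2.329×10⁷ m = 23287 km.
Altitude h = a − R = 23287 − 12020 = 11267 km.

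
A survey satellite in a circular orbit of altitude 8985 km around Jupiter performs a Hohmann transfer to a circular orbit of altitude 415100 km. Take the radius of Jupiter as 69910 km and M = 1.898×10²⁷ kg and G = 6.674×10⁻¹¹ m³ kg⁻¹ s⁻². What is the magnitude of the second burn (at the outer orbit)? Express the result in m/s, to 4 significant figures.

μ = GM = 6.674×10⁻¹¹ × 1.898×10²⁷ = 1.267×10¹⁷ m³/s².
r₁ = 69910 + 8985 = 78895 km = 7.8895×10⁷ m.
r₂ = 69910 + 415100 = 485010 km = 4.8501×10⁸ m.
Transfer ellipse a_t = (r₁ + r₂)/2 = 2.820×10⁸ m.
At r₁: circular v_c1 = √(μ/r₁) = 40070 m/s; transfer-perijove v_p = √[μ(2/r₁ − 1/a_t)] = 52550 m/s.
At r₂: circular v_c2 = √(μ/r₂) = 16160 m/s; transfer-apojove v_a = √[μ(2/r₂ − 1/a_t)] = 8549 m/s.
Δv₂ = v_c2 − v_a = 7612 m/s.

Δv ≈ 7612 m/s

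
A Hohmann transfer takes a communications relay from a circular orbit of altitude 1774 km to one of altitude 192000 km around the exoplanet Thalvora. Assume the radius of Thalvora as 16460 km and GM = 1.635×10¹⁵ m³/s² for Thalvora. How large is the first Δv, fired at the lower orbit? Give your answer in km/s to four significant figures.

r₁ = 16460 + 1774 = 18234 km = 1.8234×10⁷ m.
r₂ = 16460 + 192000 = 208460 km = 2.0846×10⁸ m.
Transfer ellipse a_t = (r₁ + r₂)/2 = 1.133×10⁸ m.
At r₁: circular v_c1 = √(μ/r₁) = 9469 m/s; transfer-periapsis v_p = √[μ(2/r₁ − 1/a_t)] = 12840 m/s.
Δv₁ = v_p − v_c1 = 3372 m/s.
= 3.372 km/s.

Δv ≈ 3.372 km/s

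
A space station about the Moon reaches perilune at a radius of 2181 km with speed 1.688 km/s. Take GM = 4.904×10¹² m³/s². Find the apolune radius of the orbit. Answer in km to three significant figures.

apolune radius ≈ 3770 km

r_p = 2.181×10⁶ m.
Specific energy ε = v²/2 − μ/r = -8.238×10⁵ J/kg, so a = −μ/(2ε) = 2.976×10⁶ m.
The apsides satisfy r_p + r_a = 2a, so the apolune radius is 2a − r_p = 3.772×10⁶ m = 3771.6 km.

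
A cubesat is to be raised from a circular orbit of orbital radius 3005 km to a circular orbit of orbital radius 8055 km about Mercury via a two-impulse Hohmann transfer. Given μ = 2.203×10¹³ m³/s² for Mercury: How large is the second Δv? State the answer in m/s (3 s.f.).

r₁ = 3005 km = 3.005×10⁶ m.
r₂ = 8055 km = 8.055×10⁶ m.
Transfer ellipse a_t = (r₁ + r₂)/2 = 5.530×10⁶ m.
At r₁: circular v_c1 = √(μ/r₁) = 2708 m/s; transfer-periherm v_p = √[μ(2/r₁ − 1/a_t)] = 3268 m/s.
At r₂: circular v_c2 = √(μ/r₂) = 1654 m/s; transfer-apoherm v_a = √[μ(2/r₂ − 1/a_t)] = 1219 m/s.
Δv₂ = v_c2 − v_a = 434.7 m/s.

Δv ≈ 435 m/s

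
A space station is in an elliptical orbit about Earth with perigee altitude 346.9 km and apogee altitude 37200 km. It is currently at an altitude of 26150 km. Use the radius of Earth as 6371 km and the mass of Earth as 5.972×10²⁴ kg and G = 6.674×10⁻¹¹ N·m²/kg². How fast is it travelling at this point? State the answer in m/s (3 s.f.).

v ≈ 2940 m/s

μ = GM = 6.674×10⁻¹¹ × 5.972×10²⁴ = 3.986×10¹⁴ m³/s².
r_p = 6371 + 346.9 = 6717.9 km = 6.7179×10⁶ m.
r_a = 6371 + 37200 = 43571 km = 4.3571×10⁷ m.
r = 6371 + 26150 = 32521 km = 3.252×10⁷ m.
Semi-major axis a = (r_p + r_a)/2 = 25144 km = 2.514×10⁷ m.
Vis-viva: v² = μ(2/r − 1/a) = 3.986×10¹⁴ × (6.150×10⁻⁸ − 3.977×10⁻⁸) = 8.660×10⁶ m²/s².
v = 2943 m/s.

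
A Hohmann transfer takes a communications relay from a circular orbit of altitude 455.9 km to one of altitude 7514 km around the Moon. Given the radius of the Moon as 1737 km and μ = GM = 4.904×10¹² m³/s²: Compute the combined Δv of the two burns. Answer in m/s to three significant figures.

Δv_total ≈ 683 m/s

r₁ = 1737 + 455.9 = 2192.9 km = 2.1929×10⁶ m.
r₂ = 1737 + 7514 = 9251.0 km = 9.2510×10⁶ m.
Transfer ellipse a_t = (r₁ + r₂)/2 = 5.722×10⁶ m.
At r₁: circular v_c1 = √(μ/r₁) = 1495 m/s; transfer-perilune v_p = √[μ(2/r₁ − 1/a_t)] = 1901 m/s.
Δv₁ = v_p − v_c1 = 406.0 m/s.
At r₂: circular v_c2 = √(μ/r₂) = 728.1 m/s; transfer-apolune v_a = √[μ(2/r₂ − 1/a_t)] = 450.7 m/s.
Δv₂ = v_c2 − v_a = 277.4 m/s.
Total Δv = Δv₁ + Δv₂ = 683.4 m/s.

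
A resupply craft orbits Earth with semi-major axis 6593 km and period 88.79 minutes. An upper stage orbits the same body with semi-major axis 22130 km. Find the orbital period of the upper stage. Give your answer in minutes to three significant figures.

T₂ ≈ 546 minutes

Kepler's third law: T² ∝ a³, so T₂ = T₁ (a₂/a₁)^(3/2).
a₂/a₁ = 3.357, (a₂/a₁)^(3/2) = 6.150.
T₂ = 88.79 × 6.150 = 546.0 minutes.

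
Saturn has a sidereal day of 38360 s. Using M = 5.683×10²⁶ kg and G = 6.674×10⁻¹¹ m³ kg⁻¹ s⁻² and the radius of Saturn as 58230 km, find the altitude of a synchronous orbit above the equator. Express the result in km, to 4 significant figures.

μ = GM = 6.674×10⁻¹¹ × 5.683×10²⁶ = 3.793×10¹⁶ m³/s².
A synchronous orbit has period T, so by Kepler's third law a = (μT²/4π²)^(1/3).
μT²/4π² = 3.793×10¹⁶ × (3.836×10⁴)² / 39.48 = 1.414×10²⁴ m³.
a = 1.122×10⁸ m = 1.1223×10⁵ km.
Altitude h = a − R = 1.1223×10⁵ − 58230 = 54003 km.

h_sync ≈ 54000 km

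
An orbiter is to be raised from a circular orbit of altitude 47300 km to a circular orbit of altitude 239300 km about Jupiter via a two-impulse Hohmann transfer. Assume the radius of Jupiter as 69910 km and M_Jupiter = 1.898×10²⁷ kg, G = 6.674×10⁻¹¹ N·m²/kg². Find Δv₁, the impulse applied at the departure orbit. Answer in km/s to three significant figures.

Δv ≈ 6.72 km/s

μ = GM = 6.674×10⁻¹¹ × 1.898×10²⁷ = 1.267×10¹⁷ m³/s².
r₁ = 69910 + 47300 = 117210 km = 1.1721×10⁸ m.
r₂ = 69910 + 239300 = 309210 km = 3.0921×10⁸ m.
Transfer ellipse a_t = (r₁ + r₂)/2 = 2.132×10⁸ m.
At r₁: circular v_c1 = √(μ/r₁) = 32870 m/s; transfer-perijove v_p = √[μ(2/r₁ − 1/a_t)] = 39590 m/s.
Δv₁ = v_p − v_c1 = 6715 m/s.
= 6.715 km/s.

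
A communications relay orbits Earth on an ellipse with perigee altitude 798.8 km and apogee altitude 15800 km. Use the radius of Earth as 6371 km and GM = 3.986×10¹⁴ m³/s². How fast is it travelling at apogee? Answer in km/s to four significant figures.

r_p = 6371 + 798.8 = 7169.8 km = 7.1698×10⁶ m.
r_a = 6371 + 15800 = 22171 km = 2.2171×10⁷ m.
Semi-major axis a = (r_p + r_a)/2 = 14670 km = 1.467×10⁷ m.
Vis-viva: v² = μ(2/r − 1/a) = 3.986×10¹⁴ × (9.021×10⁻⁸ − 6.816×10⁻⁸) = 8.787×10⁶ m²/s².
v = 2964 m/s = 2.964 km/s.

v ≈ 2.964 km/s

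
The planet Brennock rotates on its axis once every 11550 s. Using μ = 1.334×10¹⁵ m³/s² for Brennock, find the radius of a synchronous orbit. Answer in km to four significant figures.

r_sync ≈ 16520 km

A synchronous orbit has period T, so by Kepler's third law a = (μT²/4π²)^(1/3).
μT²/4π² = 1.334×10¹⁵ × (1.155×10⁴)² / 39.48 = 4.508×10²¹ m³.
a = 1.652×10⁷ m = 16519 km.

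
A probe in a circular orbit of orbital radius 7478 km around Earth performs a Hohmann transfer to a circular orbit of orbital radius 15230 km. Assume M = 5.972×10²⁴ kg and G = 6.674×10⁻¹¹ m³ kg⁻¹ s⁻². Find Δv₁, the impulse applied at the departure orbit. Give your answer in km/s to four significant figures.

μ = GM = 6.674×10⁻¹¹ × 5.972×10²⁴ = 3.986×10¹⁴ m³/s².
r₁ = 7478 km = 7.478×10⁶ m.
r₂ = 15230 km = 1.523×10⁷ m.
Transfer ellipse a_t = (r₁ + r₂)/2 = 1.135×10⁷ m.
At r₁: circular v_c1 = √(μ/r₁) = 7301 m/s; transfer-perigee v_p = √[μ(2/r₁ − 1/a_t)] = 8455 m/s.
Δv₁ = v_p − v_c1 = 1155 m/s.
= 1.155 km/s.

Δv ≈ 1.155 km/s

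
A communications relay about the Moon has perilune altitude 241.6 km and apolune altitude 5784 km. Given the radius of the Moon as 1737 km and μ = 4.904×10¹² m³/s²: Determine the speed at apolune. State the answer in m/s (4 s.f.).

v ≈ 521.2 m/s

r_p = 1737 + 241.6 = 1978.6 km = 1.9786×10⁶ m.
r_a = 1737 + 5784 = 7521.0 km = 7.5210×10⁶ m.
Semi-major axis a = (r_p + r_a)/2 = 4749.8 km = 4.750×10⁶ m.
Vis-viva: v² = μ(2/r − 1/a) = 4.904×10¹² × (2.659×10⁻⁷ − 2.105×10⁻⁷) = 2.716×10⁵ m²/s².
v = 521.2 m/s.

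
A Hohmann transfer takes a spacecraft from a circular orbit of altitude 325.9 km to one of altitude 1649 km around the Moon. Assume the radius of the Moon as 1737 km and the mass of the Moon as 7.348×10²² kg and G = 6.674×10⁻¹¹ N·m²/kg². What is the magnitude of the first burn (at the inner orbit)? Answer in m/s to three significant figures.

Δv ≈ 177 m/s

μ = GM = 6.674×10⁻¹¹ × 7.348×10²² = 4.904×10¹² m³/s².
r₁ = 1737 + 325.9 = 2062.9 km = 2.0629×10⁶ m.
r₂ = 1737 + 1649 = 3386.0 km = 3.3860×10⁶ m.
Transfer ellipse a_t = (r₁ + r₂)/2 = 2.724×10⁶ m.
At r₁: circular v_c1 = √(μ/r₁) = 1542 m/s; transfer-perilune v_p = √[μ(2/r₁ − 1/a_t)] = 1719 m/s.
Δv₁ = v_p − v_c1 = 177.0 m/s.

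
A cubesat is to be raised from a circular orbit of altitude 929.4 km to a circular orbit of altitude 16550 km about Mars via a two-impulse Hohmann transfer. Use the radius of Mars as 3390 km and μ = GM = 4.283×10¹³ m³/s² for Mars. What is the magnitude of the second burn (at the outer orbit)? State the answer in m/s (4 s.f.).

Δv ≈ 591.0 m/s

r₁ = 3390 + 929.4 = 4319.4 km = 4.3194×10⁶ m.
r₂ = 3390 + 16550 = 19940 km = 1.9940×10⁷ m.
Transfer ellipse a_t = (r₁ + r₂)/2 = 1.213×10⁷ m.
At r₁: circular v_c1 = √(μ/r₁) = 3149 m/s; transfer-periapsis v_p = √[μ(2/r₁ − 1/a_t)] = 4037 m/s.
At r₂: circular v_c2 = √(μ/r₂) = 1466 m/s; transfer-apoapsis v_a = √[μ(2/r₂ − 1/a_t)] = 874.6 m/s.
Δv₂ = v_c2 − v_a = 591.0 m/s.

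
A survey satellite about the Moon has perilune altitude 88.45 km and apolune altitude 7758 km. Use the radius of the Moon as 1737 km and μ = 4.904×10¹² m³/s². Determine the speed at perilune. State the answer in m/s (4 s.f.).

r_p = 1737 + 88.45 = 1825.5 km = 1.8254×10⁶ m.
r_a = 1737 + 7758 = 9495.0 km = 9.4950×10⁶ m.
Semi-major axis a = (r_p + r_a)/2 = 5660.2 km = 5.660×10⁶ m.
Vis-viva: v² = μ(2/r − 1/a) = 4.904×10¹² × (1.096×10⁻⁶ − 1.767×10⁻⁷) = 4.507×10⁶ m²/s².
v = 2123 m/s.

v ≈ 2123 m/s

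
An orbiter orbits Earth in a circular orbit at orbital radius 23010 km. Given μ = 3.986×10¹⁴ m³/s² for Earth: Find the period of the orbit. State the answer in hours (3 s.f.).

r = 23010 km = 2.301×10⁷ m.
Kepler's third law: T = 2π√(r³/μ) = 2π√((2.301×10⁷)³ / 3.986×10¹⁴).
r³/μ = 3.056×10⁷ s², so T = 2π × 5.528×10³ = 3.474×10⁴ s.
Converting: 3.474×10⁴ s ÷ 3600 = 9.649 hours.

T ≈ 9.65 hours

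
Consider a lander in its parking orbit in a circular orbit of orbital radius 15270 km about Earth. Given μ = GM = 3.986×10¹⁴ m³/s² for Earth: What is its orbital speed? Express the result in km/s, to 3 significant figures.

v ≈ 5.11 km/s

r = 15270 km = 1.527×10⁷ m.
For a circular orbit v = √(μ/r) = √(3.986×10¹⁴ / 1.527×10⁷) = √(2.610×10⁷) = 5109 m/s.
That is 5.109 km/s.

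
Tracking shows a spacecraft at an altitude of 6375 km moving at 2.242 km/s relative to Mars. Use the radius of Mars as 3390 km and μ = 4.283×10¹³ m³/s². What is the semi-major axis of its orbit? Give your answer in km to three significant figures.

a ≈ 11400 km

r = 3390 + 6375 = 9765.0 km = 9.765×10⁶ m.
Specific orbital energy ε = v²/2 − μ/r = (2242)²/2 − 4.283×10¹³/9.765×10⁶ = -1.873×10⁶ J/kg.
Since ε = −μ/(2a), a = −μ/(2ε) = 1.143×10⁷ m = 11435 km.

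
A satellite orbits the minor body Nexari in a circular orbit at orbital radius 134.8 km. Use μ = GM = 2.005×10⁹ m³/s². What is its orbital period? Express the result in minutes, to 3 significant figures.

r = 134.8 km = 1.348×10⁵ m.
Kepler's third law: T = 2π√(r³/μ) = 2π√((1.348×10⁵)³ / 2.005×10⁹).
r³/μ = 1.222×10⁶ s², so T = 2π × 1.105×10³ = 6.945×10³ s.
Converting: 6.945×10³ s ÷ 60.00 = 115.7 minutes.

T ≈ 116 minutes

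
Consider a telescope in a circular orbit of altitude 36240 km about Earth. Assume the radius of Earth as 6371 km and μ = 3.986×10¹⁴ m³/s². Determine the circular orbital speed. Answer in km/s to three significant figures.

v ≈ 3.06 km/s

r = 6371 + 36240 = 42611 km = 4.2611×10⁷ m.
For a circular orbit v = √(μ/r) = √(3.986×10¹⁴ / 4.261×10⁷) = √(9.354×10⁶) = 3058 m/s.
That is 3.058 km/s.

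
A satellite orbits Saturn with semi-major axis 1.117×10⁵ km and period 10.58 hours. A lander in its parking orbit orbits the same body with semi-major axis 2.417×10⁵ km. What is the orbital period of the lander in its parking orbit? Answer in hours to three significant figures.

T₂ ≈ 33.7 hours

Kepler's third law: T² ∝ a³, so T₂ = T₁ (a₂/a₁)^(3/2).
a₂/a₁ = 2.164, (a₂/a₁)^(3/2) = 3.183.
T₂ = 10.58 × 3.183 = 33.68 hours.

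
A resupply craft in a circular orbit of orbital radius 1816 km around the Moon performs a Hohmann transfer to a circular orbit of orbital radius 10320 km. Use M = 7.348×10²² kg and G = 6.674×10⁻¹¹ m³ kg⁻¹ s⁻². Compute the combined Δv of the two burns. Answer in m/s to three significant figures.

Δv_total ≈ 812 m/s

μ = GM = 6.674×10⁻¹¹ × 7.348×10²² = 4.904×10¹² m³/s².
r₁ = 1816 km = 1.816×10⁶ m.
r₂ = 10320 km = 1.032×10⁷ m.
Transfer ellipse a_t = (r₁ + r₂)/2 = 6.068×10⁶ m.
At r₁: circular v_c1 = √(μ/r₁) = 1643 m/s; transfer-perilune v_p = √[μ(2/r₁ − 1/a_t)] = 2143 m/s.
Δv₁ = v_p − v_c1 = 499.8 m/s.
At r₂: circular v_c2 = √(μ/r₂) = 689.3 m/s; transfer-apolune v_a = √[μ(2/r₂ − 1/a_t)] = 377.1 m/s.
Δv₂ = v_c2 − v_a = 312.2 m/s.
Total Δv = Δv₁ + Δv₂ = 812.0 m/s.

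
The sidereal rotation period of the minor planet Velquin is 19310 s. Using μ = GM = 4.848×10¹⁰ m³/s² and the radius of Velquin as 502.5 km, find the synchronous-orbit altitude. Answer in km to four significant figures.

h_sync ≈ 268.3 km

A synchronous orbit has period T, so by Kepler's third law a = (μT²/4π²)^(1/3).
μT²/4π² = 4.848×10¹⁰ × (1.931×10⁴)² / 39.48 = 4.579×10¹⁷ m³.
a = 7.708×10⁵ m = 770.77 km.
Altitude h = a − R = 770.77 − 502.5 = 268.27 km.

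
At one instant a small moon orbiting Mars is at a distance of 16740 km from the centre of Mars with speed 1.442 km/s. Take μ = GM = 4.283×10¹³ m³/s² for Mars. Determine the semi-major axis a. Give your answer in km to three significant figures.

r = 1.674×10⁷ m.
Vis-viva rearranged: 1/a = 2/r − v²/μ = 1.195×10⁻⁷ − 4.855×10⁻⁸ = 7.093×10⁻⁸ m⁻¹.
a = 1.410×10⁷ m = 14099 km.

a ≈ 14100 km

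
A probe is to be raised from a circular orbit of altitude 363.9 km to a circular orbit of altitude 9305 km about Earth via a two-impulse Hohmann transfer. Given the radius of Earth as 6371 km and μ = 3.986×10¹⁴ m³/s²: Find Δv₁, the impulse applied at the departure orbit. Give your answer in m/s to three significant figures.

r₁ = 6371 + 363.9 = 6734.9 km = 6.7349×10⁶ m.
r₂ = 6371 + 9305 = 15676 km = 1.5676×10⁷ m.
Transfer ellipse a_t = (r₁ + r₂)/2 = 1.121×10⁷ m.
At r₁: circular v_c1 = √(μ/r₁) = 7693 m/s; transfer-perigee v_p = √[μ(2/r₁ − 1/a_t)] = 9099 m/s.
Δv₁ = v_p − v_c1 = 1406 m/s.

Δv ≈ 1410 m/s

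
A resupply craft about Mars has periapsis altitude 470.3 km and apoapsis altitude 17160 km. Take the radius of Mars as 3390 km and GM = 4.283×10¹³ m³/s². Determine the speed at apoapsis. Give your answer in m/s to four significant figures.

r_p = 3390 + 470.3 = 3860.3 km = 3.8603×10⁶ m.
r_a = 3390 + 17160 = 20550 km = 2.0550×10⁷ m.
Semi-major axis a = (r_p + r_a)/2 = 12205 km = 1.221×10⁷ m.
Vis-viva: v² = μ(2/r − 1/a) = 4.283×10¹³ × (9.732×10⁻⁸ − 8.193×10⁻⁸) = 6.592×10⁵ m²/s².
v = 811.9 m/s.

v ≈ 811.9 m/s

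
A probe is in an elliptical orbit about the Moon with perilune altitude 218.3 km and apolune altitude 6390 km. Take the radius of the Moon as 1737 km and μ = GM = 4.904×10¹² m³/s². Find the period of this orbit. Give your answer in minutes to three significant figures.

T ≈ 535 minutes

r_p = 1737 + 218.3 = 1955.3 km = 1.9553×10⁶ m.
r_a = 1737 + 6390 = 8127.0 km = 8.1270×10⁶ m.
Semi-major axis a = (r_p + r_a)/2 = (1955.3 + 8127.0)/2 = 5041.1 km = 5.041×10⁶ m.
By Kepler's third law T = 2π√(a³/μ) = 2π × 5.111×10³ = 3.211×10⁴ s.
= 535.2 minutes.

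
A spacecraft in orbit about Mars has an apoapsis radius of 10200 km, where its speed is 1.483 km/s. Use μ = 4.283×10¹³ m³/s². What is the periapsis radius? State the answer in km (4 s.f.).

r_a = 1.020×10⁷ m.
Specific energy ε = v²/2 − μ/r = -3.099×10⁶ J/kg, so a = −μ/(2ε) = 6.909×10⁶ m.
The apsides satisfy r_p + r_a = 2a, so the periapsis radius is 2a − r_a = 3.619×10⁶ m = 3618.9 km.

periapsis radius ≈ 3619 km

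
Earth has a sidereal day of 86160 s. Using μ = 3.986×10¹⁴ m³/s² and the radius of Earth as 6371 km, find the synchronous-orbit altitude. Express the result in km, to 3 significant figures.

h_sync ≈ 35800 km

A synchronous orbit has period T, so by Kepler's third law a = (μT²/4π²)^(1/3).
μT²/4π² = 3.986×10¹⁴ × (8.616×10⁴)² / 39.48 = 7.495×10²² m³.
a = 4.216×10⁷ m = 42163 km.
Altitude h = a − R = 42163 − 6371 = 35792 km.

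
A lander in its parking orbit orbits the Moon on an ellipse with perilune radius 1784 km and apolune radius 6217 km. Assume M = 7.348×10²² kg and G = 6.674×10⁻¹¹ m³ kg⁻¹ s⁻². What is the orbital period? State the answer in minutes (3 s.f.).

T ≈ 378 minutes

μ = GM = 6.674×10⁻¹¹ × 7.348×10²² = 4.904×10¹² m³/s².
Semi-major axis a = (r_p + r_a)/2 = (1784.0 + 6217.0)/2 = 4000.5 km = 4.000×10⁶ m.
By Kepler's third law T = 2π√(a³/μ) = 2π × 3.613×10³ = 2.270×10⁴ s.
= 378.4 minutes.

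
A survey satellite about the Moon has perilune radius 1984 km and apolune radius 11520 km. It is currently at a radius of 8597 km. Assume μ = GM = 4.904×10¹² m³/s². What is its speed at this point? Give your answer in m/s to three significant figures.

v ≈ 644 m/s

Semi-major axis a = (r_p + r_a)/2 = 6752.0 km = 6.752×10⁶ m.
Vis-viva: v² = μ(2/r − 1/a) = 4.904×10¹² × (2.326×10⁻⁷ − 1.481×10⁻⁷) = 4.146×10⁵ m²/s².
v = 643.9 m/s.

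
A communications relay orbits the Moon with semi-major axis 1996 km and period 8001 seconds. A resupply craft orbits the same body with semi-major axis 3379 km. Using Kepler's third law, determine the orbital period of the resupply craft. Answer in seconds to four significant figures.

T₂ ≈ 17620 seconds

Kepler's third law: T² ∝ a³, so T₂ = T₁ (a₂/a₁)^(3/2).
a₂/a₁ = 1.693, (a₂/a₁)^(3/2) = 2.203.
T₂ = 8001 × 2.203 = 17620 seconds.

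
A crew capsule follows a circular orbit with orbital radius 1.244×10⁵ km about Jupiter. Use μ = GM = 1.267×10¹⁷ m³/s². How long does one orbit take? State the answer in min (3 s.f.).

r = 1.244×10⁵ km = 1.244×10⁸ m.
Kepler's third law: T = 2π√(r³/μ) = 2π√((1.244×10⁸)³ / 1.267×10¹⁷).
r³/μ = 1.519×10⁷ s², so T = 2π × 3.898×10³ = 2.449×10⁴ s.
Converting: 2.449×10⁴ s ÷ 60.00 = 408.2 min.

T ≈ 408 min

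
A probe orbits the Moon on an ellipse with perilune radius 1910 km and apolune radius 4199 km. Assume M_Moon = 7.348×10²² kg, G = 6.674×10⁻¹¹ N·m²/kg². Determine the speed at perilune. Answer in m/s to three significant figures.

μ = GM = 6.674×10⁻¹¹ × 7.348×10²² = 4.904×10¹² m³/s².
Semi-major axis a = (r_p + r_a)/2 = 3054.5 km = 3.054×10⁶ m.
Vis-viva: v² = μ(2/r − 1/a) = 4.904×10¹² × (1.047×10⁻⁶ − 3.274×10⁻⁷) = 3.530×10⁶ m²/s².
v = 1879 m/s.

v ≈ 1880 m/s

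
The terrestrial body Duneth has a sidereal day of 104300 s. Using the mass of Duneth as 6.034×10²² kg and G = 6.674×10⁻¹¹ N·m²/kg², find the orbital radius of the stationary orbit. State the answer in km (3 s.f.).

r_sync ≈ 10400 km

μ = GM = 6.674×10⁻¹¹ × 6.034×10²² = 4.027×10¹² m³/s².
A synchronous orbit has period T, so by Kepler's third law a = (μT²/4π²)^(1/3).
μT²/4π² = 4.027×10¹² × (1.043×10⁵)² / 39.48 = 1.110×10²¹ m³.
a = 1.035×10⁷ m = 10353 km.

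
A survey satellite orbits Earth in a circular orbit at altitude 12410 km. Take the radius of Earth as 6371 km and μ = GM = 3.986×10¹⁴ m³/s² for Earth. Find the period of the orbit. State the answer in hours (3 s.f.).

T ≈ 7.12 hours

r = 6371 + 12410 = 18781 km = 1.8781×10⁷ m.
Kepler's third law: T = 2π√(r³/μ) = 2π√((1.878×10⁷)³ / 3.986×10¹⁴).
r³/μ = 1.662×10⁷ s², so T = 2π × 4.077×10³ = 2.561×10⁴ s.
Converting: 2.561×10⁴ s ÷ 3600 = 7.115 hours.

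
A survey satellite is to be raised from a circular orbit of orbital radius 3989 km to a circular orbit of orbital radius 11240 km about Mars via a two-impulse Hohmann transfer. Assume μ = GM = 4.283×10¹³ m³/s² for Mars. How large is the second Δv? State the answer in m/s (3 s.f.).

r₁ = 3989 km = 3.989×10⁶ m.
r₂ = 11240 km = 1.124×10⁷ m.
Transfer ellipse a_t = (r₁ + r₂)/2 = 7.614×10⁶ m.
At r₁: circular v_c1 = √(μ/r₁) = 3277 m/s; transfer-periapsis v_p = √[μ(2/r₁ − 1/a_t)] = 3981 m/s.
At r₂: circular v_c2 = √(μ/r₂) = 1952 m/s; transfer-apoapsis v_a = √[μ(2/r₂ − 1/a_t)] = 1413 m/s.
Δv₂ = v_c2 − v_a = 539.2 m/s.

Δv ≈ 539 m/s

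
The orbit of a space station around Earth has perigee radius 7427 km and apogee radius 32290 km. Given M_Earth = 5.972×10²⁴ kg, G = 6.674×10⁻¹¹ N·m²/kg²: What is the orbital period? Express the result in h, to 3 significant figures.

μ = GM = 6.674×10⁻¹¹ × 5.972×10²⁴ = 3.986×10¹⁴ m³/s².
Semi-major axis a = (r_p + r_a)/2 = (7427.0 + 32290)/2 = 19858 km = 1.986×10⁷ m.
By Kepler's third law T = 2π√(a³/μ) = 2π × 4.433×10³ = 2.785×10⁴ s.
= 7.736 h.

T ≈ 7.74 h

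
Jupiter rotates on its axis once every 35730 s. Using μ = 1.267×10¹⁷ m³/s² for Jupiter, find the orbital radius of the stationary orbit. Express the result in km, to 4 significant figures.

A synchronous orbit has period T, so by Kepler's third law a = (μT²/4π²)^(1/3).
μT²/4π² = 1.267×10¹⁷ × (3.573×10⁴)² / 39.48 = 4.097×10²⁴ m³.
a = 1.600×10⁸ m = 1.6002×10⁵ km.

r_sync ≈ 1.600×10⁵ km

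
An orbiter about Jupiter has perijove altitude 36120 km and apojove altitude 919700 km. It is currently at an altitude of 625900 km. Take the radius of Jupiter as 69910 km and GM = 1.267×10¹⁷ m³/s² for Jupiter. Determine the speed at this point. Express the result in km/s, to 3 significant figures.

r_p = 69910 + 36120 = 106030 km = 1.0603×10⁸ m.
r_a = 69910 + 919700 = 989610 km = 9.8961×10⁸ m.
r = 69910 + 625900 = 6.9581×10⁵ km = 6.958×10⁸ m.
Semi-major axis a = (r_p + r_a)/2 = 5.4782×10⁵ km = 5.478×10⁸ m.
Vis-viva: v² = μ(2/r − 1/a) = 1.267×10¹⁷ × (2.874×10⁻⁹ − 1.825×10⁻⁹) = 1.329×10⁸ m²/s².
v = 11530 m/s = 11.53 km/s.

v ≈ 11.5 km/s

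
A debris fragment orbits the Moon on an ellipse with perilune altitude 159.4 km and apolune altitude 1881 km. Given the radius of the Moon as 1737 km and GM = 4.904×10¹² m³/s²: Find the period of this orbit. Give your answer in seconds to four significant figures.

T ≈ 12990 seconds

r_p = 1737 + 159.4 = 1896.4 km = 1.8964×10⁶ m.
r_a = 1737 + 1881 = 3618.0 km = 3.6180×10⁶ m.
Semi-major axis a = (r_p + r_a)/2 = (1896.4 + 3618.0)/2 = 2757.2 km = 2.757×10⁶ m.
By Kepler's third law T = 2π√(a³/μ) = 2π × 2.067×10³ = 1.299×10⁴ s.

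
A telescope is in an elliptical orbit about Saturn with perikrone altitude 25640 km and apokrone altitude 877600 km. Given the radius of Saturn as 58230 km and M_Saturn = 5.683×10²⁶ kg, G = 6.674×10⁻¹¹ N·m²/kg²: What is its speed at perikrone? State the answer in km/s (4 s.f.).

v ≈ 28.81 km/s

μ = GM = 6.674×10⁻¹¹ × 5.683×10²⁶ = 3.793×10¹⁶ m³/s².
r_p = 58230 + 25640 = 83870 km = 8.3870×10⁷ m.
r_a = 58230 + 877600 = 935830 km = 9.3583×10⁸ m.
Semi-major axis a = (r_p + r_a)/2 = 5.0985×10⁵ km = 5.098×10⁸ m.
Vis-viva: v² = μ(2/r − 1/a) = 3.793×10¹⁶ × (2.385×10⁻⁸ − 1.961×10⁻⁹) = 8.301×10⁸ m²/s².
v = 28810 m/s = 28.81 km/s.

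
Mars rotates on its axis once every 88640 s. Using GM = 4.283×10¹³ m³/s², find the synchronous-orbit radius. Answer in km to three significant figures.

A synchronous orbit has period T, so by Kepler's third law a = (μT²/4π²)^(1/3).
μT²/4π² = 4.283×10¹³ × (8.864×10⁴)² / 39.48 = 8.524×10²¹ m³.
a = 2.043×10⁷ m = 20428 km.

r_sync ≈ 20400 km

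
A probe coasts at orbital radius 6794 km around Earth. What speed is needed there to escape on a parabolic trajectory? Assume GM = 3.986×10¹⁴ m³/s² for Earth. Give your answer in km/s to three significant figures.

v_esc ≈ 10.8 km/s

r = 6794 km = 6.794×10⁶ m.
Escape speed v_esc = √(2μ/r) = √(2 × 3.986×10¹⁴ / 6.794×10⁶) = √(1.173×10⁸) = 10830 m/s.
= 10.83 km/s.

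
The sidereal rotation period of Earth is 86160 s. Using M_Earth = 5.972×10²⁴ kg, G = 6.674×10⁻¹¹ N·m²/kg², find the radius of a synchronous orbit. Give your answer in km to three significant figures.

r_sync ≈ 42200 km

μ = GM = 6.674×10⁻¹¹ × 5.972×10²⁴ = 3.986×10¹⁴ m³/s².
A synchronous orbit has period T, so by Kepler's third law a = (μT²/4π²)^(1/3).
μT²/4π² = 3.986×10¹⁴ × (8.616×10⁴)² / 39.48 = 7.495×10²² m³.
a = 4.216×10⁷ m = 42162 km.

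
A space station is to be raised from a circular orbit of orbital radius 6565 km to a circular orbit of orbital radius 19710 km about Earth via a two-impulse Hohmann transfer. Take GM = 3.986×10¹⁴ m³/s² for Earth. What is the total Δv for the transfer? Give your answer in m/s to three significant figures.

Δv_total ≈ 3070 m/s

r₁ = 6565 km = 6.565×10⁶ m.
r₂ = 19710 km = 1.971×10⁷ m.
Transfer ellipse a_t = (r₁ + r₂)/2 = 1.314×10⁷ m.
At r₁: circular v_c1 = √(μ/r₁) = 7792 m/s; transfer-perigee v_p = √[μ(2/r₁ − 1/a_t)] = 9544 m/s.
Δv₁ = v_p − v_c1 = 1752 m/s.
At r₂: circular v_c2 = √(μ/r₂) = 4497 m/s; transfer-apogee v_a = √[μ(2/r₂ − 1/a_t)] = 3179 m/s.
Δv₂ = v_c2 − v_a = 1318 m/s.
Total Δv = Δv₁ + Δv₂ = 3070 m/s.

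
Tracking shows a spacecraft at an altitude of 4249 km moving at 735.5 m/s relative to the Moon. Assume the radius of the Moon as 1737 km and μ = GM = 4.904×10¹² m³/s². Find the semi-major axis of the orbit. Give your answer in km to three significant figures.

r = 1737 + 4249 = 5986.0 km = 5.986×10⁶ m.
Vis-viva rearranged: 1/a = 2/r − v²/μ = 3.341×10⁻⁷ − 1.103×10⁻⁷ = 2.238×10⁻⁷ m⁻¹.
a = 4.468×10⁶ m = 4468.2 km.

a ≈ 4470 km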